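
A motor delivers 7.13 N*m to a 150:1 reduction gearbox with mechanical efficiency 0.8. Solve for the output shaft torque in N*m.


tau_out = tau_in * N * eta = 7.13 * 150 * 0.8 = 855.6000

855.6000 N*m


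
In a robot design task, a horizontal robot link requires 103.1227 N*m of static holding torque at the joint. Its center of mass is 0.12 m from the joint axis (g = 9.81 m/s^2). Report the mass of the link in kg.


m = tau / (g*L) = 103.1227 / (9.81 * 0.12) = 87.6000

87.6000 kg


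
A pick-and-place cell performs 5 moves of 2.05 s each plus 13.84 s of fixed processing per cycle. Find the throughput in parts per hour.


T_cycle = 5*2.05 + 13.84 = 24.0900 s
rate = 3600/T = 149.4396

149.4396 parts/hour


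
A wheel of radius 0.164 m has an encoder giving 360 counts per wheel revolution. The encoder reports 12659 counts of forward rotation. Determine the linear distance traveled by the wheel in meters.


revs = 12659/360 = 35.163889
d = revs * 2*pi*r = 35.163889 * 2*pi*0.164 = 36.2344

36.2344 m


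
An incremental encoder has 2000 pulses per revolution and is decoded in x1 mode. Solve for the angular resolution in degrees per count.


resolution = 360 / (PPR * 1) = 360 / 2000 = 0.1800

0.1800 degrees


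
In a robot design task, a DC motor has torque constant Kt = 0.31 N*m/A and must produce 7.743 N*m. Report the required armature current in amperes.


I = tau / Kt = 7.743/0.31 = 24.9774

24.9774 A


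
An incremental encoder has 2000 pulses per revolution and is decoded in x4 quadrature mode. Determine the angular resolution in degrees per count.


resolution = 360 / (PPR * 4) = 360 / 8000 = 0.0450

0.0450 degrees


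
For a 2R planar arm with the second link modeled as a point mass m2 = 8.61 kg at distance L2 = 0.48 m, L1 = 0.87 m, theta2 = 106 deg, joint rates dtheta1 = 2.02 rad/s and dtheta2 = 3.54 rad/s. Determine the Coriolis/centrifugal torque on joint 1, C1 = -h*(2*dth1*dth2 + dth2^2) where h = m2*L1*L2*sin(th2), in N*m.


h = m2*L1*L2*sin(th2) = 8.61*0.87*0.48*sin(106 deg) = 3.456251
C1 = -h*(2*2.02*3.54 + 3.54^2) = -3.456251*26.8332 = -92.7423

-92.7423 N*m


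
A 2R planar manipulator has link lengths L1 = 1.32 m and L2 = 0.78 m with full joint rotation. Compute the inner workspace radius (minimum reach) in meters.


r_min = |L1 - L2| = |1.32 - 0.78| = 0.5400

0.5400 m


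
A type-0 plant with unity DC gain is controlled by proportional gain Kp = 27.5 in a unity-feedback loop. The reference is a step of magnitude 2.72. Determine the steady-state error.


e_ss = R/(1 + Kp) = 2.72/(1 + 27.5) = 2.72/28.5000 = 0.0954

0.0954


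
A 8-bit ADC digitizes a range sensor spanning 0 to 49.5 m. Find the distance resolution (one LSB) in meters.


res = range / 2^n = 49.5/2^8 = 49.5/256 = 0.1934

0.1934 m


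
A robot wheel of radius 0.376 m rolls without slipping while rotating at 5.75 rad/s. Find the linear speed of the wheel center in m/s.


v = omega * r = 5.75 * 0.376 = 2.1620

2.1620 m/s


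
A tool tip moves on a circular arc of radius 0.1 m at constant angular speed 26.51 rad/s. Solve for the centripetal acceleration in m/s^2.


a_c = omega^2 * r = 26.51^2 * 0.1 = 70.2780

70.2780 m/s^2


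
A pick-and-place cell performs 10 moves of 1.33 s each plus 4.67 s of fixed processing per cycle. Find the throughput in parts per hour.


T_cycle = 10*1.33 + 4.67 = 17.9700 s
rate = 3600/T = 200.3339

200.3339 parts/hour


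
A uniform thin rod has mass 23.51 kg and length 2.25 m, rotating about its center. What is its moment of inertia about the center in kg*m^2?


I = (1/12)*m*L^2 = (1/12)*23.51*2.25^2 = 9.9183

9.9183 kg*m^2


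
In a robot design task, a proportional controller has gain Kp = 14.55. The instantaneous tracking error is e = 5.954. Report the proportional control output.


u_P = Kp * e = 14.55 * 5.954 = 86.6307

86.6307


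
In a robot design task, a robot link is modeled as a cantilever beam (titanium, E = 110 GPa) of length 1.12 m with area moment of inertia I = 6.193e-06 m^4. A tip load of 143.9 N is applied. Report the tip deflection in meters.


delta = F*L^3/(3*E*I) = 143.9*1.12^3/(3*1.100e+11*6.193e-06)
      = 202.1691392/2043690 = 9.8924e-05

9.8924e-05 m


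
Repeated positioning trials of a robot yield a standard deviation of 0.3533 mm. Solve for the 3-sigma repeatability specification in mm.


repeatability = 3*sigma = 3*0.3533 = 1.0599

1.0599 mm


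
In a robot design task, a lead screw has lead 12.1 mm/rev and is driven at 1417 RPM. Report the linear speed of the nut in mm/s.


v = lead * (RPM/60) = 12.1*1417/60 = 285.7617

285.7617 mm/s


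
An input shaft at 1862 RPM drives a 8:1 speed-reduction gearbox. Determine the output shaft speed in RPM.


omega_out = omega_in / N = 1862 / 8 = 232.7500

232.7500 RPM


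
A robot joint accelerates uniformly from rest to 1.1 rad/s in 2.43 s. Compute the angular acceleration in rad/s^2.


alpha = delta_omega / t = 1.1 / 2.43 = 0.4527

0.4527 rad/s^2


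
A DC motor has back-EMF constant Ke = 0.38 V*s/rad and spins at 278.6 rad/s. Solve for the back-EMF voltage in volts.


V_emf = Ke * omega = 0.38*278.6 = 105.8680

105.8680 V


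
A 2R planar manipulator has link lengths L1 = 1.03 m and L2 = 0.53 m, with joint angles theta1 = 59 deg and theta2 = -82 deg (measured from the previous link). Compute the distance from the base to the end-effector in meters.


x = L1*cos(th1) + L2*cos(th1+th2) = 1.018357
y = L1*sin(th1) + L2*sin(th1+th2) = 0.675795
d = sqrt(x^2 + y^2) = sqrt(1.037051 + 0.456699) = 1.2222

1.2222 m


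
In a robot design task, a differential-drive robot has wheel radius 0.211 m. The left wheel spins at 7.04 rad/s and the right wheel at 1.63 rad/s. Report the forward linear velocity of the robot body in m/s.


v = r*(wR + wL)/2 = 0.211*(1.63 + 7.04)/2 = 0.9147

0.9147 m/s


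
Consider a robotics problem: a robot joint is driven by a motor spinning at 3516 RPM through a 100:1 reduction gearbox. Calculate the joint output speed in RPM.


omega_joint = omega_motor / N = 3516 / 100 = 35.1600

35.1600 RPM


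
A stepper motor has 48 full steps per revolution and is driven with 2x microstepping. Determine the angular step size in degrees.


step = 360/(48*2) = 360/96 = 3.7500

3.7500 degrees


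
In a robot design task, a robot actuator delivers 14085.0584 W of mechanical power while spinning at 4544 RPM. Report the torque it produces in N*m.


omega = 4544 * 2*pi/60 = 475.846567 rad/s
tau = P / omega = 14085.0584 / 475.846567 = 29.6000

29.6000 N*m


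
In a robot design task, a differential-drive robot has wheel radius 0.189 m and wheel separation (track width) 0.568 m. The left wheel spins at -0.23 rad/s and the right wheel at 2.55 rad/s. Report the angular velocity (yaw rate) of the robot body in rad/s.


omega = r*(wR - wL)/L = 0.189*(2.55 - (-0.23))/0.568 = 0.9250

0.9250 rad/s


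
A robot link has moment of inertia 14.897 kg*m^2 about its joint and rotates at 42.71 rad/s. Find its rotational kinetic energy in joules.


KE = (1/2)*I*omega^2 = 0.5*14.897*42.71^2 = 13587.1373

13587.1373 J


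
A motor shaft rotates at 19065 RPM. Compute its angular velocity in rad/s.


omega = 19065 * 2*pi/60 = 1996.4821

1996.4821 rad/s


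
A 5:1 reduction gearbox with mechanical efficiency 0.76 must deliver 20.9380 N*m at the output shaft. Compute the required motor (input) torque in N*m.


tau_in = tau_out / (N * eta) = 20.9380 / (5 * 0.76) = 5.5100

5.5100 N*m


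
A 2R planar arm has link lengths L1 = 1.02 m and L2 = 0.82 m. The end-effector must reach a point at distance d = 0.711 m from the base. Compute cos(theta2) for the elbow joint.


cos(th2) = (d^2 - L1^2 - L2^2)/(2*L1*L2) = (0.711^2 - 1.02^2 - 0.82^2)/(2*1.02*0.82) = -0.7217

-0.7217


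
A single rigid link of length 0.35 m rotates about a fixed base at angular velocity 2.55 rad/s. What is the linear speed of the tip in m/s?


v = L*omega = 0.35 * 2.55 = 0.8925

0.8925 m/s


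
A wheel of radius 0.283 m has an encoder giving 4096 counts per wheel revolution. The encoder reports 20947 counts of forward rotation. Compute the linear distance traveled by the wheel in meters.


revs = 20947/4096 = 5.114014
d = revs * 2*pi*r = 5.114014 * 2*pi*0.283 = 9.0934

9.0934 m


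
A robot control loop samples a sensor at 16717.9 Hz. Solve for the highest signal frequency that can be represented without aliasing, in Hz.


f_max = f_s/2 = 16717.9/2 = 8358.9500

8358.9500 Hz


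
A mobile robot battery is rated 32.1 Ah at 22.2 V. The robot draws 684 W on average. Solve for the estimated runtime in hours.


E = 32.1*22.2 = 712.6200 Wh
t = E/P = 712.6200/684 = 1.0418

1.0418 hours


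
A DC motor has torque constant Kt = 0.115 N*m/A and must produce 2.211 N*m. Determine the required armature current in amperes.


I = tau / Kt = 2.211/0.115 = 19.2261

19.2261 A


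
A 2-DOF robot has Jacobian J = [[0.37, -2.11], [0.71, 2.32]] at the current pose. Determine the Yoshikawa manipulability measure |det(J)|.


det(J) = 0.37*2.32 - (-2.11)*(0.71) = 2.3565
|det(J)| = 2.3565

2.3565


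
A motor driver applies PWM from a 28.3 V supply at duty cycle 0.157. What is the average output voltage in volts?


V_avg = V_supply * D = 28.3*0.157 = 4.4431

4.4431 V


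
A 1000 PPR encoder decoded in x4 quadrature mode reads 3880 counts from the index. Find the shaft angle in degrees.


angle = counts * 360 / (PPR*4) = 3880 * 360 / 4000 = 349.2000

349.2000 degrees


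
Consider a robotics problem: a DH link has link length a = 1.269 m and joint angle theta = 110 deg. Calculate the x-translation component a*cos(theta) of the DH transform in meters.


a*cos(theta) = 1.269*cos(110 deg) = -0.4340

-0.4340 m


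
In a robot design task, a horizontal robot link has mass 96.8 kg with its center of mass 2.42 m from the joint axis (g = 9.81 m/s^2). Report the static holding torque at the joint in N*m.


tau = m*g*L = 96.8 * 9.81 * 2.42 = 2298.0514

2298.0514 N*m


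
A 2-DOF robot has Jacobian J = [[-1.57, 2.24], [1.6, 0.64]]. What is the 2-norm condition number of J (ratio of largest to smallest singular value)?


JJ^T eigenvalues: trace(JJ^T) = 10.4521, det(JJ^T) = det(J)^2 = 21.05708544
s_max^2 = (10.4521 + sqrt(25.01805265))/2 = 7.72695247
s_min^2 = (10.4521 - sqrt(25.01805265))/2 = 2.72514753
kappa = s_max/s_min = sqrt(7.72695247/2.72514753) = 1.6839

1.6839


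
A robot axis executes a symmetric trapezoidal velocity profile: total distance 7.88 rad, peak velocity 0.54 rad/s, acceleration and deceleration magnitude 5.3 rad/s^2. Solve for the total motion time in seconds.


t_acc = v/a = 0.54/5.3 = 0.101887 s
d_acc = v^2/(2a) = 0.027509 rad (each ramp)
d_cruise = 7.88 - 2*0.027509 = 7.824982 rad
t_cruise = 7.824982/0.54 = 14.490707 s
t_total = 2*0.101887 + 14.490707 = 14.6945

14.6945 s


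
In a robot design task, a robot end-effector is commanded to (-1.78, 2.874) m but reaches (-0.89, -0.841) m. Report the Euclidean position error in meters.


dx = -0.89 - (-1.78) = 0.8900, dy = -0.841 - (2.874) = -3.7150
err = sqrt(0.792100 + 13.801225) = 3.8201

3.8201 m


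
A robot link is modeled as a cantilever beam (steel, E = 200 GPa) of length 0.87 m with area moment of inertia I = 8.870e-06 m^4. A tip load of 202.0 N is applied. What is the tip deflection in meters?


delta = F*L^3/(3*E*I) = 202.0*0.87^3/(3*2.000e+11*8.870e-06)
      = 133.017606/5322000 = 2.4994e-05

2.4994e-05 m


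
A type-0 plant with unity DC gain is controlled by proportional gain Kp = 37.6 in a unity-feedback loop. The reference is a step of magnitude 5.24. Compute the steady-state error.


e_ss = R/(1 + Kp) = 5.24/(1 + 37.6) = 5.24/38.6000 = 0.1358

0.1358


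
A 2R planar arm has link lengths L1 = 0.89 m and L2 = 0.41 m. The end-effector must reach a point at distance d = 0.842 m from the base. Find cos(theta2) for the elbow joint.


cos(th2) = (d^2 - L1^2 - L2^2)/(2*L1*L2) = (0.842^2 - 0.89^2 - 0.41^2)/(2*0.89*0.41) = -0.3443

-0.3443


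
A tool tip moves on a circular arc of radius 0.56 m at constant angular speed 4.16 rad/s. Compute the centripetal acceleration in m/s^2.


a_c = omega^2 * r = 4.16^2 * 0.56 = 9.6911

9.6911 m/s^2


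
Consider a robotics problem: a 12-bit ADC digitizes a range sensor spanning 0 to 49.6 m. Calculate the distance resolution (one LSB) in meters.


res = range / 2^n = 49.6/2^12 = 49.6/4096 = 0.0121

0.0121 m


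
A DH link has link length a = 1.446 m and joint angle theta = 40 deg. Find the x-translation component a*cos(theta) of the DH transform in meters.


a*cos(theta) = 1.446*cos(40 deg) = 1.1077

1.1077 m


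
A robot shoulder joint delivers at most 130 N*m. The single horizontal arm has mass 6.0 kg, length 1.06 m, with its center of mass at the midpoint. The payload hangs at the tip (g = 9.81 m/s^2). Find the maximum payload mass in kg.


tau_arm = m_arm*g*(L/2) = 6.0*9.81*1.06/2 = 31.1958 N*m
tau_payload = tau_max - tau_arm = 130 - 31.1958 = 98.8042
m_payload = tau_payload / (g*L) = 98.8042 / (9.81*1.06) = 9.5017

9.5017 kg


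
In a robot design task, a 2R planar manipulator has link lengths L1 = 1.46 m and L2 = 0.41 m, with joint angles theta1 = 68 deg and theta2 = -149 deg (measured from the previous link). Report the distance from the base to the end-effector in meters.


x = L1*cos(th1) + L2*cos(th1+th2) = 0.611064
y = L1*sin(th1) + L2*sin(th1+th2) = 0.948736
d = sqrt(x^2 + y^2) = sqrt(0.373399 + 0.900100) = 1.1285

1.1285 m


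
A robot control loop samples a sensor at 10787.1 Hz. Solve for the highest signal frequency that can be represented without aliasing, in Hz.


f_max = f_s/2 = 10787.1/2 = 5393.5500

5393.5500 Hz


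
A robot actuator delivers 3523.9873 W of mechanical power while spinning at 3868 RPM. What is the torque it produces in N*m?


omega = 3868 * 2*pi/60 = 405.056013 rad/s
tau = P / omega = 3523.9873 / 405.056013 = 8.7000

8.7000 N*m


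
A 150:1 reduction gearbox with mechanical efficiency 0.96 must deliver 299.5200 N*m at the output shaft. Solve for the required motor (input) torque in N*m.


tau_in = tau_out / (N * eta) = 299.5200 / (150 * 0.96) = 2.0800

2.0800 N*m


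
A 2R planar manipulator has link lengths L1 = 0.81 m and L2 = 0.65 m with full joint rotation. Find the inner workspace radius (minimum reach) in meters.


r_min = |L1 - L2| = |0.81 - 0.65| = 0.1600

0.1600 m


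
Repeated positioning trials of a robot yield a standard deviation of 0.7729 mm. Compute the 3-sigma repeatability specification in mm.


repeatability = 3*sigma = 3*0.7729 = 2.3187

2.3187 mm


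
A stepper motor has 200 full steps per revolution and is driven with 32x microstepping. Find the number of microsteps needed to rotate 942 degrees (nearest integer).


step_size = 360/(200*32) = 360/6400 = 0.056250 deg
n = 942/(360/6400) = 942*6400/360 = 16746.6667 -> 16747

16747 steps


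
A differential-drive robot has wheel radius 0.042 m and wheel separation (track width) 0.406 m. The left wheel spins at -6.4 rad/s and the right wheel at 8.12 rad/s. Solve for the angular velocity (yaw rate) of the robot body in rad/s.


omega = r*(wR - wL)/L = 0.042*(8.12 - (-6.4))/0.406 = 1.5021

1.5021 rad/s


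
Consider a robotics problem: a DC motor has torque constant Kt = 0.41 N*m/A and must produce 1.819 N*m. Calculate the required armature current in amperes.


I = tau / Kt = 1.819/0.41 = 4.4366

4.4366 A


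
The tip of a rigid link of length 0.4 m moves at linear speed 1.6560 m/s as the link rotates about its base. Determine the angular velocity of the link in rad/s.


omega = v / L = 1.6560 / 0.4 = 4.1400

4.1400 rad/s


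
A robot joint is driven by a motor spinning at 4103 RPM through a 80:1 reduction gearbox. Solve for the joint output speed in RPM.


omega_joint = omega_motor / N = 4103 / 80 = 51.2875

51.2875 RPM


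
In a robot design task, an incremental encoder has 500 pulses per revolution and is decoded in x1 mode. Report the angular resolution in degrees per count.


resolution = 360 / (PPR * 1) = 360 / 500 = 0.7200

0.7200 degrees


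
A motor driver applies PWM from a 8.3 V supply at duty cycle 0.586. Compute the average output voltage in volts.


V_avg = V_supply * D = 8.3*0.586 = 4.8638

4.8638 V


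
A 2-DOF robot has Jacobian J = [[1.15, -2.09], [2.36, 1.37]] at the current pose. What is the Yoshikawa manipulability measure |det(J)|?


det(J) = 1.15*1.37 - (-2.09)*(2.36) = 6.5079
|det(J)| = 6.5079

6.5079


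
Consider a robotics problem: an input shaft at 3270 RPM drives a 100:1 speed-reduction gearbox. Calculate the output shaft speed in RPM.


omega_out = omega_in / N = 3270 / 100 = 32.7000

32.7000 RPM


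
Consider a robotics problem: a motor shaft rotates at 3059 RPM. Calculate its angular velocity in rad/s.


omega = 3059 * 2*pi/60 = 320.3377

320.3377 rad/s


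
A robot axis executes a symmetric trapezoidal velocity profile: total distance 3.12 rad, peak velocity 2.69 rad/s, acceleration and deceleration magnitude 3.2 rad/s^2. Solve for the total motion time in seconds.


t_acc = v/a = 2.69/3.2 = 0.840625 s
d_acc = v^2/(2a) = 1.130641 rad (each ramp)
d_cruise = 3.12 - 2*1.130641 = 0.858718 rad
t_cruise = 0.858718/2.69 = 0.319226 s
t_total = 2*0.840625 + 0.319226 = 2.0005

2.0005 s


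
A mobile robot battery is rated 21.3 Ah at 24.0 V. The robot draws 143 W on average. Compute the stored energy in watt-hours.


E = capacity * V = 21.3*24.0 = 511.2000

511.2000 Wh


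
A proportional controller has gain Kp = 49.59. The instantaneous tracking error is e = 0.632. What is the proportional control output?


u_P = Kp * e = 49.59 * 0.632 = 31.3409

31.3409


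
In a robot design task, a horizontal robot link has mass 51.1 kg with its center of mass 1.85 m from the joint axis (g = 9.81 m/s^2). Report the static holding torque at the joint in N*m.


tau = m*g*L = 51.1 * 9.81 * 1.85 = 927.3884

927.3884 N*m


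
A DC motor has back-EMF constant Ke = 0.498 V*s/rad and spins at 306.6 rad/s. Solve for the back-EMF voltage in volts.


V_emf = Ke * omega = 0.498*306.6 = 152.6868

152.6868 V


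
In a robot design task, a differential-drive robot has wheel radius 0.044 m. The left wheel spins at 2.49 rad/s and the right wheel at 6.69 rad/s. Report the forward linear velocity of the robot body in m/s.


v = r*(wR + wL)/2 = 0.044*(6.69 + 2.49)/2 = 0.2020

0.2020 m/s


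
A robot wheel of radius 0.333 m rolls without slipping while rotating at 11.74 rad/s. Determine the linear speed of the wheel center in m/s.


v = omega * r = 11.74 * 0.333 = 3.9094

3.9094 m/s


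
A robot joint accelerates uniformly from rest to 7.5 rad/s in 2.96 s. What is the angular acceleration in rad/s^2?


alpha = delta_omega / t = 7.5 / 2.96 = 2.5338

2.5338 rad/s^2


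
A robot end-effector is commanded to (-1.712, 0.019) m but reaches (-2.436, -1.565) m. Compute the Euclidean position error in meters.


dx = -2.436 - (-1.712) = -0.7240, dy = -1.565 - (0.019) = -1.5840
err = sqrt(0.524176 + 2.509056) = 1.7416

1.7416 m


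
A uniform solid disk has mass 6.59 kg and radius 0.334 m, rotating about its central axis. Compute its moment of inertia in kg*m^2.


I = (1/2)*m*R^2 = 0.5*6.59*0.334^2 = 0.3676

0.3676 kg*m^2


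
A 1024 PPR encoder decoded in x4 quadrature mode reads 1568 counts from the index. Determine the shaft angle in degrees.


angle = counts * 360 / (PPR*4) = 1568 * 360 / 4096 = 137.8125

137.8125 degrees


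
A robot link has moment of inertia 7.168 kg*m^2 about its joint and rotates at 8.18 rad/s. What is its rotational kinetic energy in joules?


KE = (1/2)*I*omega^2 = 0.5*7.168*8.18^2 = 239.8140

239.8140 J


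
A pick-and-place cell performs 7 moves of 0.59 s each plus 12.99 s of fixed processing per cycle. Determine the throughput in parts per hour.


T_cycle = 7*0.59 + 12.99 = 17.1200 s
rate = 3600/T = 210.2804

210.2804 parts/hour


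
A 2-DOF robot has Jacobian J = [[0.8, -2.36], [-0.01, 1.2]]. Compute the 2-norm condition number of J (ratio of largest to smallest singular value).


JJ^T eigenvalues: trace(JJ^T) = 7.6497, det(JJ^T) = det(J)^2 = 0.87684496
s_max^2 = (7.6497 + sqrt(55.01053025))/2 = 7.53330420
s_min^2 = (7.6497 - sqrt(55.01053025))/2 = 0.11639580
kappa = s_max/s_min = sqrt(7.53330420/0.11639580) = 8.0450

8.0450


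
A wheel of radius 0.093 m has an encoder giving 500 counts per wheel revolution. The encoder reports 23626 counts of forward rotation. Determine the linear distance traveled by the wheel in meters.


revs = 23626/500 = 47.252000
d = revs * 2*pi*r = 47.252000 * 2*pi*0.093 = 27.6111

27.6111 m


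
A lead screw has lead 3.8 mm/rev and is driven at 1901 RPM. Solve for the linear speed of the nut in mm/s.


v = lead * (RPM/60) = 3.8*1901/60 = 120.3967

120.3967 mm/s


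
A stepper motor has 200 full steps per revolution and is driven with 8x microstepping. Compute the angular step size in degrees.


step = 360/(200*8) = 360/1600 = 0.2250

0.2250 degrees


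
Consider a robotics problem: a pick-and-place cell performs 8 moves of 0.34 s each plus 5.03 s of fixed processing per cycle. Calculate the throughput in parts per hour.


T_cycle = 8*0.34 + 5.03 = 7.7500 s
rate = 3600/T = 464.5161

464.5161 parts/hour


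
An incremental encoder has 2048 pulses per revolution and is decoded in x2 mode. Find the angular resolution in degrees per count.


resolution = 360 / (PPR * 2) = 360 / 4096 = 0.0879

0.0879 degrees


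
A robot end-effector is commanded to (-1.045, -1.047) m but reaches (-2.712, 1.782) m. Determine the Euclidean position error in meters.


dx = -2.712 - (-1.045) = -1.6670, dy = 1.782 - (-1.047) = 2.8290
err = sqrt(2.778889 + 8.003241) = 3.2836

3.2836 m


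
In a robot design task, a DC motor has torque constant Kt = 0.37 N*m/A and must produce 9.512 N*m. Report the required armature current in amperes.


I = tau / Kt = 9.512/0.37 = 25.7081

25.7081 A


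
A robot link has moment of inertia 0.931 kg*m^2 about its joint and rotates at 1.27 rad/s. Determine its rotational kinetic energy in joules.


KE = (1/2)*I*omega^2 = 0.5*0.931*1.27^2 = 0.7508

0.7508 J


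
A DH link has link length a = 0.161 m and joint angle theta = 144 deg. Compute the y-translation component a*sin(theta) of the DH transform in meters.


a*sin(theta) = 0.161*sin(144 deg) = 0.0946

0.0946 m


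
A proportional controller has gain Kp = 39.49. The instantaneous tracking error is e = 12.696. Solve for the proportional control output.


u_P = Kp * e = 39.49 * 12.696 = 501.3650

501.3650


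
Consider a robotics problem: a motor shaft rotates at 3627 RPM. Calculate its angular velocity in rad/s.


omega = 3627 * 2*pi/60 = 379.8186

379.8186 rad/s


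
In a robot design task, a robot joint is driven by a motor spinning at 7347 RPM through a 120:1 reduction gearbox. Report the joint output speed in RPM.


omega_joint = omega_motor / N = 7347 / 120 = 61.2250

61.2250 RPM


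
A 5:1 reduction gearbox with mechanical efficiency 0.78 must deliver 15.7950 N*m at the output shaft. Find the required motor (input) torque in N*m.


tau_in = tau_out / (N * eta) = 15.7950 / (5 * 0.78) = 4.0500

4.0500 N*m


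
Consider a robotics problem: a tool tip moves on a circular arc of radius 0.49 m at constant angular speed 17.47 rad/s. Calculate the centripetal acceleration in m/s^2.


a_c = omega^2 * r = 17.47^2 * 0.49 = 149.5484

149.5484 m/s^2


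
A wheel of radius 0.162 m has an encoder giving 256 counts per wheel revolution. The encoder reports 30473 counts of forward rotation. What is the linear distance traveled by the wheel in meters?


revs = 30473/256 = 119.035156
d = revs * 2*pi*r = 119.035156 * 2*pi*0.162 = 121.1630

121.1630 m


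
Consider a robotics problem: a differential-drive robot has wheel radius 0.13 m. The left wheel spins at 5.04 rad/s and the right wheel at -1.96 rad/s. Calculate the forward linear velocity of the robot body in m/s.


v = r*(wR + wL)/2 = 0.13*(-1.96 + 5.04)/2 = 0.2002

0.2002 m/s


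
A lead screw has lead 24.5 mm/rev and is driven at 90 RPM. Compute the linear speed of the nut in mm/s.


v = lead * (RPM/60) = 24.5*90/60 = 36.7500

36.7500 mm/s


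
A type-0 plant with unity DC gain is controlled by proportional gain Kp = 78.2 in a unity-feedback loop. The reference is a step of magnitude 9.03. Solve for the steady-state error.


e_ss = R/(1 + Kp) = 9.03/(1 + 78.2) = 9.03/79.2000 = 0.1140

0.1140


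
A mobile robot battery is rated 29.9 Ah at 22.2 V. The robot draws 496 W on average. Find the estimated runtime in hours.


E = 29.9*22.2 = 663.7800 Wh
t = E/P = 663.7800/496 = 1.3383

1.3383 hours


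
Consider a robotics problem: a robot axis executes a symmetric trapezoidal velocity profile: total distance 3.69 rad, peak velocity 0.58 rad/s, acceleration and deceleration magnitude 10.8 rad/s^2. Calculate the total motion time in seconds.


t_acc = v/a = 0.58/10.8 = 0.053704 s
d_acc = v^2/(2a) = 0.015574 rad (each ramp)
d_cruise = 3.69 - 2*0.015574 = 3.658852 rad
t_cruise = 3.658852/0.58 = 6.308366 s
t_total = 2*0.053704 + 6.308366 = 6.4158

6.4158 s


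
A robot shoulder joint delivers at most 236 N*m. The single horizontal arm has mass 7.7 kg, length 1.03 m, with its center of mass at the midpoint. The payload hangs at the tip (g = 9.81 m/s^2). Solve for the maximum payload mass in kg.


tau_arm = m_arm*g*(L/2) = 7.7*9.81*1.03/2 = 38.9016 N*m
tau_payload = tau_max - tau_arm = 236 - 38.9016 = 197.0984
m_payload = tau_payload / (g*L) = 197.0984 / (9.81*1.03) = 19.5064

19.5064 kg


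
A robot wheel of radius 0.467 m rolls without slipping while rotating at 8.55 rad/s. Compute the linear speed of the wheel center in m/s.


v = omega * r = 8.55 * 0.467 = 3.9929

3.9929 m/s


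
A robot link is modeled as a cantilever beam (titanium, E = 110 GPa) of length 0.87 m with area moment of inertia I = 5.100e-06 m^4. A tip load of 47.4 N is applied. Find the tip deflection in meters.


delta = F*L^3/(3*E*I) = 47.4*0.87^3/(3*1.100e+11*5.100e-06)
      = 31.2130422/1683000 = 1.8546e-05

1.8546e-05 m


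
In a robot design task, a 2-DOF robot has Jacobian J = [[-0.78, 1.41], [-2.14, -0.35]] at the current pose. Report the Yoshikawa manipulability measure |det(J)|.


det(J) = -0.78*-0.35 - (1.41)*(-2.14) = 3.2904
|det(J)| = 3.2904

3.2904


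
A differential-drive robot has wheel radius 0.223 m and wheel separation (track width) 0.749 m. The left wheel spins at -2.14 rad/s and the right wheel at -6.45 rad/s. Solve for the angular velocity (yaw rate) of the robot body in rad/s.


omega = r*(wR - wL)/L = 0.223*(-6.45 - (-2.14))/0.749 = -1.2832

-1.2832 rad/s


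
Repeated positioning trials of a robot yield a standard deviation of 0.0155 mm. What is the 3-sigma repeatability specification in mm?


repeatability = 3*sigma = 3*0.0155 = 0.0465

0.0465 mm


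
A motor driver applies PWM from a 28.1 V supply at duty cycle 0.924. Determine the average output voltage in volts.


V_avg = V_supply * D = 28.1*0.924 = 25.9644

25.9644 V


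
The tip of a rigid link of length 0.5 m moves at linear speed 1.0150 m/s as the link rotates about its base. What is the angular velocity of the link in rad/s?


omega = v / L = 1.0150 / 0.5 = 2.0300

2.0300 rad/s


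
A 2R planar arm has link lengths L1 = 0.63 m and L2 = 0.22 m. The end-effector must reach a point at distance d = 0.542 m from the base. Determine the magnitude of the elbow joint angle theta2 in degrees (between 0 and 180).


cos(th2) = (d^2 - L1^2 - L2^2)/(2*L1*L2) = (0.542^2 - 0.63^2 - 0.22^2)/(2*0.63*0.22) = -0.54666667
th2 = acos(-0.54666667) = 123.1386 deg

123.1386 degrees


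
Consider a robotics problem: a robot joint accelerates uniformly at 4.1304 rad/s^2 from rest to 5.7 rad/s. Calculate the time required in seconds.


t = delta_omega / alpha = 5.7 / 4.1304 = 1.3800

1.3800 s


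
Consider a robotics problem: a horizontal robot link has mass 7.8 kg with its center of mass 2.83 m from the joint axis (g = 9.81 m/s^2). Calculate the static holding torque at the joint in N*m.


tau = m*g*L = 7.8 * 9.81 * 2.83 = 216.5459

216.5459 N*m


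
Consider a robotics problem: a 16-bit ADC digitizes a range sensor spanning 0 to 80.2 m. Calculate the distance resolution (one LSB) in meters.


res = range / 2^n = 80.2/2^16 = 80.2/65536 = 0.0012

0.0012 m


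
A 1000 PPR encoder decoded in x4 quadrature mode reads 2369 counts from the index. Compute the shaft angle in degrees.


angle = counts * 360 / (PPR*4) = 2369 * 360 / 4000 = 213.2100

213.2100 degrees


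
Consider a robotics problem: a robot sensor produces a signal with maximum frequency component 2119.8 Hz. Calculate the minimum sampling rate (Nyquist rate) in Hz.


f_s,min = 2*f_max = 2*2119.8 = 4239.6000

4239.6000 Hz


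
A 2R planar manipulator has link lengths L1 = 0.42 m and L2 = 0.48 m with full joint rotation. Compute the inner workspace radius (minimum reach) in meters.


r_min = |L1 - L2| = |0.42 - 0.48| = 0.0600

0.0600 m


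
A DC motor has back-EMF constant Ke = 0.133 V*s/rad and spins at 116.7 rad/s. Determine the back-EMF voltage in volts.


V_emf = Ke * omega = 0.133*116.7 = 15.5211

15.5211 V


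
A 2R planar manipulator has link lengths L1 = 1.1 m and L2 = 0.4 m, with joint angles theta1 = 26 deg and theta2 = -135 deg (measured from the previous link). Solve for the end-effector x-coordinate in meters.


x = L1*cos(th1) + L2*cos(th1+th2) = 1.1*cos(26 deg) + 0.4*cos(-109 deg) = 0.8584

0.8584 m


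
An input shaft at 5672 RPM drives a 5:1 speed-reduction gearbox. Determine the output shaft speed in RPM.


omega_out = omega_in / N = 5672 / 5 = 1134.4000

1134.4000 RPM


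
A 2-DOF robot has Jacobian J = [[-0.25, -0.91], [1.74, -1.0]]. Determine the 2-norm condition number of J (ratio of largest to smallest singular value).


JJ^T eigenvalues: trace(JJ^T) = 4.9182, det(JJ^T) = det(J)^2 = 3.36135556
s_max^2 = (4.9182 + sqrt(10.74326900))/2 = 4.09794632
s_min^2 = (4.9182 - sqrt(10.74326900))/2 = 0.82025368
kappa = s_max/s_min = sqrt(4.09794632/0.82025368) = 2.2352

2.2352


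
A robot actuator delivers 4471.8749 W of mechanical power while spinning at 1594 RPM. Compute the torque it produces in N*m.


omega = 1594 * 2*pi/60 = 166.923290 rad/s
tau = P / omega = 4471.8749 / 166.923290 = 26.7900

26.7900 N*m


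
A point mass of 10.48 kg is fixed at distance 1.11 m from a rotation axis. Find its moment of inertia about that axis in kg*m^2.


I = m*r^2 = 10.48*1.11^2 = 12.9124

12.9124 kg*m^2


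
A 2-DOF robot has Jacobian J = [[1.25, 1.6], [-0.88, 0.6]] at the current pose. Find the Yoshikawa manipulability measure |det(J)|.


det(J) = 1.25*0.6 - (1.6)*(-0.88) = 2.1580
|det(J)| = 2.1580

2.1580


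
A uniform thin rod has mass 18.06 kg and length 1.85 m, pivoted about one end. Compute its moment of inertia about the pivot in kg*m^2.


I = (1/3)*m*L^2 = (1/3)*18.06*1.85^2 = 20.6035

20.6035 kg*m^2


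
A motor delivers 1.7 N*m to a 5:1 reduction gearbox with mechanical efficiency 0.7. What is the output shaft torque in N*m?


tau_out = tau_in * N * eta = 1.7 * 5 * 0.7 = 5.9500

5.9500 N*m


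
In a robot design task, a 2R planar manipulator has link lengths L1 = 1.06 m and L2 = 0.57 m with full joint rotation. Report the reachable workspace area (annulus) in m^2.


r_max = L1 + L2 = 1.6300, r_min = |L1 - L2| = 0.4900
A = pi*(r_max^2 - r_min^2) = pi*(2.6569 - 0.2401) = 7.5926

7.5926 m^2


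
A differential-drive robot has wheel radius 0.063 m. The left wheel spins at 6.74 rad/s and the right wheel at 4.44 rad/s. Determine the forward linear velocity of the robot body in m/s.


v = r*(wR + wL)/2 = 0.063*(4.44 + 6.74)/2 = 0.3522

0.3522 m/s


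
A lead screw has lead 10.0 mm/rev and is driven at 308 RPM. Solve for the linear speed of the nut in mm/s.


v = lead * (RPM/60) = 10.0*308/60 = 51.3333

51.3333 mm/s


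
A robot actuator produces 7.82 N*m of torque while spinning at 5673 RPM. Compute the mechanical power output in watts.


omega = 5673 * 2*pi/60 = 594.075171 rad/s
P = tau * omega = 7.82 * 594.075171 = 4645.6678

4645.6678 W


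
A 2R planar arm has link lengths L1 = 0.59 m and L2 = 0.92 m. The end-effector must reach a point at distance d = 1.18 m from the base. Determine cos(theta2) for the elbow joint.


cos(th2) = (d^2 - L1^2 - L2^2)/(2*L1*L2) = (1.18^2 - 0.59^2 - 0.92^2)/(2*0.59*0.92) = 0.1823

0.1823


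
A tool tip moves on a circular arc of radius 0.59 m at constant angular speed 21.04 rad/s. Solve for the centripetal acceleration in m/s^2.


a_c = omega^2 * r = 21.04^2 * 0.59 = 261.1821

261.1821 m/s^2


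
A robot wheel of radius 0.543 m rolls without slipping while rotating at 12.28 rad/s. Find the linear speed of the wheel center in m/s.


v = omega * r = 12.28 * 0.543 = 6.6680

6.6680 m/s


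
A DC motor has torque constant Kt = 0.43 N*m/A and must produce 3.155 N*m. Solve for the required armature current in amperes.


I = tau / Kt = 3.155/0.43 = 7.3372

7.3372 A


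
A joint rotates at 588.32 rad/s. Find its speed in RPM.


RPM = 588.32 * 60/(2*pi) = 5618.0422

5618.0422 RPM


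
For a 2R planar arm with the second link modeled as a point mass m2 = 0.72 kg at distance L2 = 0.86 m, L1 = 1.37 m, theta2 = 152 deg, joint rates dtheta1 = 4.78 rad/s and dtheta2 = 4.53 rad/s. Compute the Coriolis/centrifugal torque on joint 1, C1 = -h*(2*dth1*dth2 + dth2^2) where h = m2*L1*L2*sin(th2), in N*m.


h = m2*L1*L2*sin(th2) = 0.72*1.37*0.86*sin(152 deg) = 0.398255
C1 = -h*(2*4.78*4.53 + 4.53^2) = -0.398255*63.8277 = -25.4197

-25.4197 N*m


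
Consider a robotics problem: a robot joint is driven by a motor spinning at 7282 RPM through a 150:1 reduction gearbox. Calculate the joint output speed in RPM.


omega_joint = omega_motor / N = 7282 / 150 = 48.5467

48.5467 RPM


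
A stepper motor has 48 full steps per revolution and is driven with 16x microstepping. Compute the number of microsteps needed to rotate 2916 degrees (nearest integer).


step_size = 360/(48*16) = 360/768 = 0.468750 deg
n = 2916/(360/768) = 2916*768/360 = 6220.8000 -> 6221

6221 steps


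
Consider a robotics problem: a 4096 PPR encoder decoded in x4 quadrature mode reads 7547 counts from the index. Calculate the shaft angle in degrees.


angle = counts * 360 / (PPR*4) = 7547 * 360 / 16384 = 165.8276

165.8276 degrees


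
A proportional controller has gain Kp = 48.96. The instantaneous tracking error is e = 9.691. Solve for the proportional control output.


u_P = Kp * e = 48.96 * 9.691 = 474.4714

474.4714


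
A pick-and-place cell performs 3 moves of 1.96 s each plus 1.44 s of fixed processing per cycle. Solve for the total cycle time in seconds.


T = 3*1.96 + 1.44 = 7.3200

7.3200 s


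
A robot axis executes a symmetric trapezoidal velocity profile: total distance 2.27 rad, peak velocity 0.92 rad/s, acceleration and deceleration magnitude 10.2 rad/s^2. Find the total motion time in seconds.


t_acc = v/a = 0.92/10.2 = 0.090196 s
d_acc = v^2/(2a) = 0.041490 rad (each ramp)
d_cruise = 2.27 - 2*0.041490 = 2.187020 rad
t_cruise = 2.187020/0.92 = 2.377196 s
t_total = 2*0.090196 + 2.377196 = 2.5576

2.5576 s


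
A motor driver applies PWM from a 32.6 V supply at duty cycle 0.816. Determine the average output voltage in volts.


V_avg = V_supply * D = 32.6*0.816 = 26.6016

26.6016 V


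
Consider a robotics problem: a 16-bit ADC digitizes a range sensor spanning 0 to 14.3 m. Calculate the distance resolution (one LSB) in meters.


res = range / 2^n = 14.3/2^16 = 14.3/65536 = 2.1820e-04

2.1820e-04 m


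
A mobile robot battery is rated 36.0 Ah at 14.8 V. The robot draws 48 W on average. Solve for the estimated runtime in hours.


E = 36.0*14.8 = 532.8000 Wh
t = E/P = 532.8000/48 = 11.1000

11.1000 hours


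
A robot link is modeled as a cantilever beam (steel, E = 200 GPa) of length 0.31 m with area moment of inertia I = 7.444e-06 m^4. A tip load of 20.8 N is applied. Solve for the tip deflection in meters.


delta = F*L^3/(3*E*I) = 20.8*0.31^3/(3*2.000e+11*7.444e-06)
      = 0.6196528/4466400 = 1.3874e-07

1.3874e-07 m


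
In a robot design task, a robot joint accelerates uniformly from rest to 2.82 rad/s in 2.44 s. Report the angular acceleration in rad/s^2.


alpha = delta_omega / t = 2.82 / 2.44 = 1.1557

1.1557 rad/s^2


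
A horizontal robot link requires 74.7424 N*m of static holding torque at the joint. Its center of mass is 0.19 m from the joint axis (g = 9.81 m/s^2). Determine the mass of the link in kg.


m = tau / (g*L) = 74.7424 / (9.81 * 0.19) = 40.1000

40.1000 kg


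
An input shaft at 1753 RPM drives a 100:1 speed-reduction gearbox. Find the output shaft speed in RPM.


omega_out = omega_in / N = 1753 / 100 = 17.5300

17.5300 RPM


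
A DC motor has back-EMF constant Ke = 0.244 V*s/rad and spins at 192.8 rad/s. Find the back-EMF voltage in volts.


V_emf = Ke * omega = 0.244*192.8 = 47.0432

47.0432 V


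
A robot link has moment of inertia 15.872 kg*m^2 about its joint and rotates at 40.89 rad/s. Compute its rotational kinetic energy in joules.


KE = (1/2)*I*omega^2 = 0.5*15.872*40.89^2 = 13268.9293

13268.9293 J


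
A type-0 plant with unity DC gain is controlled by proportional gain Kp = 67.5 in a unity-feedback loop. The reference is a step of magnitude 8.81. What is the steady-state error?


e_ss = R/(1 + Kp) = 8.81/(1 + 67.5) = 8.81/68.5000 = 0.1286

0.1286


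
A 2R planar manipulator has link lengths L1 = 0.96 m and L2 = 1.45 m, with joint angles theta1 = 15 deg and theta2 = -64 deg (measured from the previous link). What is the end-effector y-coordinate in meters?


y = L1*sin(th1) + L2*sin(th1+th2) = 0.96*sin(15 deg) + 1.45*sin(-49 deg) = -0.8459

-0.8459 m


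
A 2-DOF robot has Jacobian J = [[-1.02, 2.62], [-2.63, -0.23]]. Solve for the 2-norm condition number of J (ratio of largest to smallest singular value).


JJ^T eigenvalues: trace(JJ^T) = 14.8746, det(JJ^T) = det(J)^2 = 50.76847504
s_max^2 = (14.8746 + sqrt(18.17982500))/2 = 9.56919030
s_min^2 = (14.8746 - sqrt(18.17982500))/2 = 5.30540970
kappa = s_max/s_min = sqrt(9.56919030/5.30540970) = 1.3430

1.3430


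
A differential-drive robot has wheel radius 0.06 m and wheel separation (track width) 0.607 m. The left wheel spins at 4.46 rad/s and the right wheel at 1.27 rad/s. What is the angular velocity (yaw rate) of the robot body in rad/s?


omega = r*(wR - wL)/L = 0.06*(1.27 - (4.46))/0.607 = -0.3153

-0.3153 rad/s


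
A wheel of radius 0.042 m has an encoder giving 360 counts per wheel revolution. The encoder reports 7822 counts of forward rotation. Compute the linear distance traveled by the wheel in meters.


revs = 7822/360 = 21.727778
d = revs * 2*pi*r = 21.727778 * 2*pi*0.042 = 5.7338

5.7338 m


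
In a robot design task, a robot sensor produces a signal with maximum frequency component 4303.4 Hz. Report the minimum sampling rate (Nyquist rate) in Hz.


f_s,min = 2*f_max = 2*4303.4 = 8606.8000

8606.8000 Hz


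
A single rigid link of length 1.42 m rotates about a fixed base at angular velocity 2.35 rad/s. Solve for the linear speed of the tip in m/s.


v = L*omega = 1.42 * 2.35 = 3.3370

3.3370 m/s


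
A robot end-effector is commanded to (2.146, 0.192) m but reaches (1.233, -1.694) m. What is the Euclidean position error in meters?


dx = 1.233 - (2.146) = -0.9130, dy = -1.694 - (0.192) = -1.8860
err = sqrt(0.833569 + 3.556996) = 2.0954

2.0954 m


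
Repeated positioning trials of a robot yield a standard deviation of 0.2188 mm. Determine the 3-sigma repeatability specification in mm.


repeatability = 3*sigma = 3*0.2188 = 0.6564

0.6564 mm
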